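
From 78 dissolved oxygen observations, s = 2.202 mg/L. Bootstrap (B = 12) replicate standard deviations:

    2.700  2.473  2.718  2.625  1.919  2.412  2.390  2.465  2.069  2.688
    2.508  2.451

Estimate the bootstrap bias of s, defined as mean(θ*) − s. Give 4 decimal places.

mean(θ*) = (2.700 + 2.473 + 2.718 + 2.625 + 1.919 + 2.412 + 2.390 + 2.465 + 2.069 + 2.688 + 2.508 + 2.451) / 12 = 2.45150
bias = 2.45150 − 2.202

bias = +0.2495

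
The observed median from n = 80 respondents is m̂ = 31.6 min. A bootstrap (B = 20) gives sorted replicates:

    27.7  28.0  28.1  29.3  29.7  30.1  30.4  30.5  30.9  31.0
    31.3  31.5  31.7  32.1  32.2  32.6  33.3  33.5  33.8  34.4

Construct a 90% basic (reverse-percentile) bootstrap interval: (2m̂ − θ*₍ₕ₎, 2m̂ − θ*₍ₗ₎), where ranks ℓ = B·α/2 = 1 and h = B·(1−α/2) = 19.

Percentile endpoints at ranks 1 and 19: θ*₍1₎ = 27.7, θ*₍19₎ = 33.8.
Basic interval reflects these around m̂:
  lower = 2 × 31.6 − 33.8 = 29.4
  upper = 2 × 31.6 − 27.7 = 35.5

(29.4, 35.5)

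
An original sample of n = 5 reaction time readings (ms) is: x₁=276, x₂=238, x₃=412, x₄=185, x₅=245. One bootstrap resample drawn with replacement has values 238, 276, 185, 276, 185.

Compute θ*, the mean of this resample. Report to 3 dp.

Mean = (238 + 276 + 185 + 276 + 185) / 5 = 1160.0 / 5 = 232.000

θ* = 232.000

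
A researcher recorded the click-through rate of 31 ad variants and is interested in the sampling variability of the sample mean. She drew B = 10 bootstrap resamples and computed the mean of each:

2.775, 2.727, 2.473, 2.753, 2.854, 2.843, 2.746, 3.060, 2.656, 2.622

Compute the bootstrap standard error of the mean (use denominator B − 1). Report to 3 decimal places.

SE* = 0.156

Bootstrap SE is the standard deviation of the 10 replicate means.
Mean of replicates: (2.775 + 2.727 + 2.473 + 2.753 + 2.854 + 2.843 + 2.746 + 3.060 + 2.656 + 2.622) / 10 = 27.5090 / 10 = 2.7509
Sum of squared deviations: (+0.0241)² + (−0.0239)² + (−0.2779)² + (+0.0021)² + (+0.1031)² + (+0.0921)² + (−0.0049)² + (+0.3091)² + (−0.0949)² + (−0.1289)² = 0.2187
Variance = 0.2187 / 9 = 0.0243
SE* = √0.0243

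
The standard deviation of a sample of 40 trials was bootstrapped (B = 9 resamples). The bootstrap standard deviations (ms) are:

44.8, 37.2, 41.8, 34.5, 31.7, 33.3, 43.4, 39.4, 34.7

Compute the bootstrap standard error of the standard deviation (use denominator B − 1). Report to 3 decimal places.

SE* = 4.706

Bootstrap SE is the standard deviation of the 9 replicate standard deviations.
Mean of replicates: (44.8 + 37.2 + 41.8 + 34.5 + 31.7 + 33.3 + 43.4 + 39.4 + 34.7) / 9 = 340.8000 / 9 = 37.8667
Sum of squared deviations: (+6.9333)² + (−0.6667)² + (+3.9333)² + (−3.3667)² + (−6.1667)² + (−4.5667)² + (+5.5333)² + (+1.5333)² + (−3.1667)² = 177.2000
Variance = 177.2000 / 8 = 22.1500
SE* = √22.1500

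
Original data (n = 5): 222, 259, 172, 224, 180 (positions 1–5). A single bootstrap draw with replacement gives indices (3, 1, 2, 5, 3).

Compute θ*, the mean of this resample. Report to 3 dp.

θ* = 201.000

Resample values: 172, 222, 259, 180, 172.
Mean = (172 + 222 + 259 + 180 + 172) / 5 = 1005.0 / 5 = 201.000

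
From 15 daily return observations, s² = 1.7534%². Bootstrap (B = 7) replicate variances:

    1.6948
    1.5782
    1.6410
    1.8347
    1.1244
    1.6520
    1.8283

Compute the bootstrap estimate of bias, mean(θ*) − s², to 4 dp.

mean(θ*) = (1.6948 + 1.5782 + 1.6410 + 1.8347 + 1.1244 + 1.6520 + 1.8283) / 7 = 1.62191
bias = 1.62191 − 1.7534

bias = −0.1315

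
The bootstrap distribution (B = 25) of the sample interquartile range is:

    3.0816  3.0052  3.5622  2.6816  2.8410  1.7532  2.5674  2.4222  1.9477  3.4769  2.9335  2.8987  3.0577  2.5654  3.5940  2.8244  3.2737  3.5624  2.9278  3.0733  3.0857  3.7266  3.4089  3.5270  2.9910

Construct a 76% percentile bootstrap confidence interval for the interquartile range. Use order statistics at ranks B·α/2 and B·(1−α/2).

Sorted replicates: 1.7532, 1.9477, 2.4222, 2.5654, 2.5674, 2.6816, 2.8244, 2.8410, 2.8987, 2.9278, 2.9335, 2.9910, 3.0052, 3.0577, 3.0733, 3.0816, 3.0857, 3.2737, 3.4089, 3.4769, 3.5270, 3.5622, 3.5624, 3.5940, 3.7266
α = 0.24; lower rank = 25 × 0.120 = 3; upper rank = 25 × 0.880 = 22.
The 3rd smallest replicate is 2.4222; the 22nd is 3.5622.

(2.4222, 3.5622)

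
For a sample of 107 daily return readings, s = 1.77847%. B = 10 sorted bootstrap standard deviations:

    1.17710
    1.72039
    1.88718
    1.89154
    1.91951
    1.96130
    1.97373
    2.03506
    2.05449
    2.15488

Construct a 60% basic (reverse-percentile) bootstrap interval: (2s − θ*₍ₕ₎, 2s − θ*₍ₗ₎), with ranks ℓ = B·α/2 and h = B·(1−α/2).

Percentile endpoints at ranks 2 and 8: θ*₍2₎ = 1.72039, θ*₍8₎ = 2.03506.
Basic interval reflects these around s:
  lower = 2 × 1.77847 − 2.03506 = 1.52188
  upper = 2 × 1.77847 − 1.72039 = 1.83655

(1.52188, 1.83655)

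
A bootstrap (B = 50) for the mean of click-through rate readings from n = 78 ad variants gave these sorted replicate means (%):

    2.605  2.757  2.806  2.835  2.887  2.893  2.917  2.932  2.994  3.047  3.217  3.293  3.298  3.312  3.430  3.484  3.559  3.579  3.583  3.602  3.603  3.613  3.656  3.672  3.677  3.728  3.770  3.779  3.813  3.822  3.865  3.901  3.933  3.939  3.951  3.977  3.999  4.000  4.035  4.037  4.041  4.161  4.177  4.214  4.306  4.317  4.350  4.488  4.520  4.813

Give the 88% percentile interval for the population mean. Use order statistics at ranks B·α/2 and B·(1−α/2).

(2.806, 4.350)

α = 0.12; lower rank = 50 × 0.060 = 3; upper rank = 50 × 0.940 = 47.
The 3rd smallest replicate is 2.806; the 47th is 4.350.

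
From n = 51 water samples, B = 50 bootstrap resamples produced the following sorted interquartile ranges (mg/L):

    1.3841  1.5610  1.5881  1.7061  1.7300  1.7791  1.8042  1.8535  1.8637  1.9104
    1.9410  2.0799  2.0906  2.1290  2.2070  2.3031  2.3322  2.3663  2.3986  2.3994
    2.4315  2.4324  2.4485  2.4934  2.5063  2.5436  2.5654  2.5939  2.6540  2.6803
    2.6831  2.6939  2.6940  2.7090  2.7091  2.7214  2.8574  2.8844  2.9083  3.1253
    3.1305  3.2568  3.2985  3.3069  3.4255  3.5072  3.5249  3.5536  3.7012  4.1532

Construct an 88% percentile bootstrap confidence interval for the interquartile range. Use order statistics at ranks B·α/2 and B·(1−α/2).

α = 0.12; lower rank = 50 × 0.060 = 3; upper rank = 50 × 0.940 = 47.
The 3rd smallest replicate is 1.5881; the 47th is 3.5249.

(1.5881, 3.5249)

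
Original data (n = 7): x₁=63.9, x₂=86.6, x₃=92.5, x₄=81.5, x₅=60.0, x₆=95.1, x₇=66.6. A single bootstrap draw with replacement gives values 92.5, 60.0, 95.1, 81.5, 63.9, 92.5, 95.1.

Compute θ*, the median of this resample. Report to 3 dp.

Sorted: 60.0, 63.9, 81.5, 92.5, 92.5, 95.1, 95.1
Median = middle value = 92.500

θ* = 92.500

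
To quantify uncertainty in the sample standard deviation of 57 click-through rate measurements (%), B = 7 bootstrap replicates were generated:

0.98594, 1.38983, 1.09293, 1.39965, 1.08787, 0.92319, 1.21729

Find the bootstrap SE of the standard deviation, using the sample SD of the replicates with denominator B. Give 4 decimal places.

Bootstrap SE is the standard deviation of the 7 replicate standard deviations.
Mean of replicates: (0.98594 + 1.38983 + 1.09293 + 1.39965 + 1.08787 + 0.92319 + 1.21729) / 7 = 8.096700 / 7 = 1.156671
Sum of squared deviations: (−0.170731)² + (+0.233159)² + (−0.063741)² + (+0.242979)² + (−0.068801)² + (−0.233481)² + (+0.060619)² = 0.209536
Variance = 0.209536 / 7 = 0.029934
SE* = √0.029934

SE* = 0.1730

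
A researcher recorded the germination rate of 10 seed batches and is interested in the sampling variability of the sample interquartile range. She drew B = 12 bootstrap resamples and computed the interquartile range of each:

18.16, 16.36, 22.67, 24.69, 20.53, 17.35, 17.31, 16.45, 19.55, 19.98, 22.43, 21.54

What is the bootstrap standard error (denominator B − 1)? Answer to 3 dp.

SE* = 2.708

Bootstrap SE is the standard deviation of the 12 replicate interquartile ranges.
Mean of replicates: (18.16 + 16.36 + 22.67 + 24.69 + 20.53 + 17.35 + 17.31 + 16.45 + 19.55 + 19.98 + 22.43 + 21.54) / 12 = 237.0200 / 12 = 19.7517
Sum of squared deviations: (−1.5917)² + (−3.3917)² + (+2.9183)² + (+4.9383)² + (+0.7783)² + (−2.4017)² + (−2.4417)² + (−3.3017)² + (−0.2017)² + (+0.2283)² + (+2.6783)² + (+1.7883)² = 80.6416
Variance = 80.6416 / 11 = 7.3311
SE* = √7.3311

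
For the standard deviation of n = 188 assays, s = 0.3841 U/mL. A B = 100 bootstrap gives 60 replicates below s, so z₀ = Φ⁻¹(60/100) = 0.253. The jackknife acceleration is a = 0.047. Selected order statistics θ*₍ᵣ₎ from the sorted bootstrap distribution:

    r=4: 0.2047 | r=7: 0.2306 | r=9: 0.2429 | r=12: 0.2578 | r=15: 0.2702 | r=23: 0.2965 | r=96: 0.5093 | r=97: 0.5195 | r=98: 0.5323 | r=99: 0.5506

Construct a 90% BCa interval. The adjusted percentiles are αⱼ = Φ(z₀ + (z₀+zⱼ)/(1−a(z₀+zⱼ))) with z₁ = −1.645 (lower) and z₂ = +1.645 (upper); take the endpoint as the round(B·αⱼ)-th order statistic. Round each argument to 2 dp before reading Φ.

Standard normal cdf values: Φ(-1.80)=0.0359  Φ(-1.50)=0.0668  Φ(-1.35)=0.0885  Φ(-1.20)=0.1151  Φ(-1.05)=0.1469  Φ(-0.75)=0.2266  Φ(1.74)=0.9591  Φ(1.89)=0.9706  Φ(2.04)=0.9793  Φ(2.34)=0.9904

(0.2702, 0.5506)

Lower: z₀ + z₁ = 0.253 + (-1.645) = -1.392; 1 − a(z₀+z₁) = 1 − (0.047)(-1.392) = 1.0654; argument = 0.253 + (-1.392)/1.0654 = -1.0535 → -1.05.
α₁ = Φ(-1.05) = 0.1469; rank = round(100 × 0.1469) = 15; θ*₍15₎ = 0.2702.
Upper: z₀ + z₂ = 1.898; 1 − a(z₀+z₂) = 0.9108; argument = 2.3369 → 2.34; α₂ = 0.9904; rank = 99; θ*₍99₎ = 0.5506.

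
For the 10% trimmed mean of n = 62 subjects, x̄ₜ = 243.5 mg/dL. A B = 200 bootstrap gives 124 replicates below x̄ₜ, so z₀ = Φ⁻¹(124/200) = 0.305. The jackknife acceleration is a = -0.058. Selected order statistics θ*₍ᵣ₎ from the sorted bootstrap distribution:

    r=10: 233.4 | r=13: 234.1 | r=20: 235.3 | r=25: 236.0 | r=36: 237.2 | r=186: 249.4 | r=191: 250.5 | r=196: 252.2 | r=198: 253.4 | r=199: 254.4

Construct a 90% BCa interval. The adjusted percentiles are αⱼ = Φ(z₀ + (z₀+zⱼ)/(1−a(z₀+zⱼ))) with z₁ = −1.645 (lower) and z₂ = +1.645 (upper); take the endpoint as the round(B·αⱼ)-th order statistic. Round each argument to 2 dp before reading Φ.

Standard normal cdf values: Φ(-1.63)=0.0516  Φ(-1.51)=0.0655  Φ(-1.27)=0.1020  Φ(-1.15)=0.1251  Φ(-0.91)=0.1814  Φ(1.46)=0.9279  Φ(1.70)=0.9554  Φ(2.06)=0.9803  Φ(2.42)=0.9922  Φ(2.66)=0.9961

Lower: z₀ + z₁ = 0.305 + (-1.645) = -1.340; 1 − a(z₀+z₁) = 1 − (-0.058)(-1.340) = 0.9223; argument = 0.305 + (-1.340)/0.9223 = -1.1479 → -1.15.
α₁ = Φ(-1.15) = 0.1251; rank = round(200 × 0.1251) = 25; θ*₍25₎ = 236.0.
Upper: z₀ + z₂ = 1.950; 1 − a(z₀+z₂) = 1.1131; argument = 2.0569 → 2.06; α₂ = 0.9803; rank = 196; θ*₍196₎ = 252.2.

(236.0, 252.2)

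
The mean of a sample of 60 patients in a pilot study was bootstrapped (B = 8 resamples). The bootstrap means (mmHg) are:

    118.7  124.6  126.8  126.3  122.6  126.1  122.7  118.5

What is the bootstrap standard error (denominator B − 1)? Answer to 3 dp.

SE* = 3.291

Bootstrap SE is the standard deviation of the 8 replicate means.
Mean of replicates: (118.7 + 124.6 + 126.8 + 126.3 + 122.6 + 126.1 + 122.7 + 118.5) / 8 = 986.3000 / 8 = 123.2875
Sum of squared deviations: (−4.5875)² + (+1.3125)² + (+3.5125)² + (+3.0125)² + (−0.6875)² + (+2.8125)² + (−0.5875)² + (−4.7875)² = 75.8287
Variance = 75.8287 / 7 = 10.8327
SE* = √10.8327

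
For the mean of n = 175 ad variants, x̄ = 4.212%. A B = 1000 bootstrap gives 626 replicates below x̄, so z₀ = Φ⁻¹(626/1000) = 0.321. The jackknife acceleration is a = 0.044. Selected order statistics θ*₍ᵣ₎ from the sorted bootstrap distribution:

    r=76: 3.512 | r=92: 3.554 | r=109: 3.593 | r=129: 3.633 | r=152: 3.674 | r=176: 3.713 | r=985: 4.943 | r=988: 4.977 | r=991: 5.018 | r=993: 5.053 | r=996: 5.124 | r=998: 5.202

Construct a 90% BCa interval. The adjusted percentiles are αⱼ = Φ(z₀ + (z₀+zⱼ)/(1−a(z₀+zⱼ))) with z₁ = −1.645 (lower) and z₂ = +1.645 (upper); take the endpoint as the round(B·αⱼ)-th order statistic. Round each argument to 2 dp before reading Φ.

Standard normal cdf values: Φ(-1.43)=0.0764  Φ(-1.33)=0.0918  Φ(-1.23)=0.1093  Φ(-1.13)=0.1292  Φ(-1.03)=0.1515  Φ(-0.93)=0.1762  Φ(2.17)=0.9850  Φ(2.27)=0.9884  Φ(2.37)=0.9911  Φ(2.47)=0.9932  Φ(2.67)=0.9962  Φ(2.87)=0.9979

(3.713, 5.053)

Lower: z₀ + z₁ = 0.321 + (-1.645) = -1.324; 1 − a(z₀+z₁) = 1 − (0.044)(-1.324) = 1.0583; argument = 0.321 + (-1.324)/1.0583 = -0.9301 → -0.93.
α₁ = Φ(-0.93) = 0.1762; rank = round(1000 × 0.1762) = 176; θ*₍176₎ = 3.713.
Upper: z₀ + z₂ = 1.966; 1 − a(z₀+z₂) = 0.9135; argument = 2.4732 → 2.47; α₂ = 0.9932; rank = 993; θ*₍993₎ = 5.053.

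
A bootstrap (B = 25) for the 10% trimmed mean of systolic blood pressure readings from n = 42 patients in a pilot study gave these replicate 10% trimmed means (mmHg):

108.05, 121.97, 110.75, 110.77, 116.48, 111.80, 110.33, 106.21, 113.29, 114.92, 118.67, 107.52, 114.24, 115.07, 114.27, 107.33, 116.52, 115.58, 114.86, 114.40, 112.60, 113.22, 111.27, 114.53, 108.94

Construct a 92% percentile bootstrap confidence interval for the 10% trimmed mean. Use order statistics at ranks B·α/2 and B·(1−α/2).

Sorted replicates: 106.21, 107.33, 107.52, 108.05, 108.94, 110.33, 110.75, 110.77, 111.27, 111.80, 112.60, 113.22, 113.29, 114.24, 114.27, 114.40, 114.53, 114.86, 114.92, 115.07, 115.58, 116.48, 116.52, 118.67, 121.97
α = 0.08; lower rank = 25 × 0.040 = 1; upper rank = 25 × 0.960 = 24.
The 1st smallest replicate is 106.21; the 24th is 118.67.

(106.21, 118.67)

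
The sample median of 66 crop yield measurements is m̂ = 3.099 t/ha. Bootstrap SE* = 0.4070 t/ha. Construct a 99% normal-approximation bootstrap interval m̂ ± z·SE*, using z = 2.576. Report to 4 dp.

(2.0506, 4.1474)

Margin = 2.576 × 0.4070 = 1.04843
Interval: 3.099 ± 1.04843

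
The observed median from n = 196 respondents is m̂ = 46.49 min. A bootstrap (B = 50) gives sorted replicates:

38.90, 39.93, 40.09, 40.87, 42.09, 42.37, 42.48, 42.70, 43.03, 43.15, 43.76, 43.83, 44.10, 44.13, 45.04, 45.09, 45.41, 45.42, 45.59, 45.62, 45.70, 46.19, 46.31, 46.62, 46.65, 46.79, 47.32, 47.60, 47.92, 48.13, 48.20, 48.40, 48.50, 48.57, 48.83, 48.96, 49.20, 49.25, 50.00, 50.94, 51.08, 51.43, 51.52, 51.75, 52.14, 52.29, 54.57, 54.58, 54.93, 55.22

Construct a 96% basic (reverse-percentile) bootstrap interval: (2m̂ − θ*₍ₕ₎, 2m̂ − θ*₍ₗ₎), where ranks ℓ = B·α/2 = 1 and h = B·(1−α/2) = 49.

Percentile endpoints at ranks 1 and 49: θ*₍1₎ = 38.90, θ*₍49₎ = 54.93.
Basic interval reflects these around m̂:
  lower = 2 × 46.49 − 54.93 = 38.05
  upper = 2 × 46.49 − 38.90 = 54.08

(38.05, 54.08)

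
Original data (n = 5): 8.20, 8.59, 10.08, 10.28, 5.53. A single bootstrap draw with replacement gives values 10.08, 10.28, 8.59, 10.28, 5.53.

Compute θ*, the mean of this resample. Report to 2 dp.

θ* = 8.95

Mean = (10.08 + 10.28 + 8.59 + 10.28 + 5.53) / 5 = 44.760 / 5 = 8.95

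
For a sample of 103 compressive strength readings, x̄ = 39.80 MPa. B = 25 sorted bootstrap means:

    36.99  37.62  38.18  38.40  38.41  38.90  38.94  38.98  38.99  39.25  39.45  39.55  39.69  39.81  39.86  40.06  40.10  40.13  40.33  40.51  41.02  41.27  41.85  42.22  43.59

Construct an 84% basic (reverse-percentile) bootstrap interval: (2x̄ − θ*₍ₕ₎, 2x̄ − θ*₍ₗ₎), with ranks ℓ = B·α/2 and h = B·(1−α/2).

(37.75, 41.98)

Percentile endpoints at ranks 2 and 23: θ*₍2₎ = 37.62, θ*₍23₎ = 41.85.
Basic interval reflects these around x̄:
  lower = 2 × 39.80 − 41.85 = 37.75
  upper = 2 × 39.80 − 37.62 = 41.98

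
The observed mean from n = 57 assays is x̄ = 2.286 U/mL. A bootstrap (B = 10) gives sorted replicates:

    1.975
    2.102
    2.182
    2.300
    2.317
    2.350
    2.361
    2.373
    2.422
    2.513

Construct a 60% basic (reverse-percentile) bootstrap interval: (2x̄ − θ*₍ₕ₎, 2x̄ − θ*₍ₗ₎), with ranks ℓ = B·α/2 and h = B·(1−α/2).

Percentile endpoints at ranks 2 and 8: θ*₍2₎ = 2.102, θ*₍8₎ = 2.373.
Basic interval reflects these around x̄:
  lower = 2 × 2.286 − 2.373 = 2.199
  upper = 2 × 2.286 − 2.102 = 2.470

(2.199, 2.470)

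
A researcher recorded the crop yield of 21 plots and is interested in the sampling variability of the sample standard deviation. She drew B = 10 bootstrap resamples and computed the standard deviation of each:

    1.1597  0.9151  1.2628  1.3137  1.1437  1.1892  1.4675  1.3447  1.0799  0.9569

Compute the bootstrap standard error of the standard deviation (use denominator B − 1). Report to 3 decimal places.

Bootstrap SE is the standard deviation of the 10 replicate standard deviations.
Mean of replicates: (1.1597 + 0.9151 + 1.2628 + 1.3137 + 1.1437 + 1.1892 + 1.4675 + 1.3447 + 1.0799 + 0.9569) / 10 = 11.83320 / 10 = 1.18332
Sum of squared deviations: (−0.02362)² + (−0.26822)² + (+0.07948)² + (+0.13038)² + (−0.03962)² + (+0.00588)² + (+0.28418)² + (+0.16138)² + (−0.10342)² + (−0.22642)² = 0.26618
Variance = 0.26618 / 9 = 0.02958
SE* = √0.02958

SE* = 0.172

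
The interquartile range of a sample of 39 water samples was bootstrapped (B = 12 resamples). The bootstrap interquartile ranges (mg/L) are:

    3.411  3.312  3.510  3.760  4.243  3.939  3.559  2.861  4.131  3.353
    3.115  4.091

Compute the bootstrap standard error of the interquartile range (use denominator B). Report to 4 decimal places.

SE* = 0.4130

Bootstrap SE is the standard deviation of the 12 replicate interquartile ranges.
Mean of replicates: (3.411 + 3.312 + 3.510 + 3.760 + 4.243 + 3.939 + 3.559 + 2.861 + 4.131 + 3.353 + 3.115 + 4.091) / 12 = 43.28500 / 12 = 3.60708
Sum of squared deviations: (−0.19608)² + (−0.29508)² + (−0.09708)² + (+0.15292)² + (+0.63592)² + (+0.33192)² + (−0.04808)² + (−0.74608)² + (+0.52392)² + (−0.25408)² + (−0.49208)² + (+0.48392)² = 2.04721
Variance = 2.04721 / 12 = 0.17060
SE* = √0.17060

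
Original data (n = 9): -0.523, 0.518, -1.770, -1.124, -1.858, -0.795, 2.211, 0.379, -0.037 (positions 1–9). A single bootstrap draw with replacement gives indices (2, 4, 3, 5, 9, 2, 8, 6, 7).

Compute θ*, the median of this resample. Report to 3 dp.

Resample values: 0.518, -1.124, -1.770, -1.858, -0.037, 0.518, 0.379, -0.795, 2.211.
Sorted: -1.858, -1.770, -1.124, -0.795, -0.037, 0.379, 0.518, 0.518, 2.211
Median = middle value = -0.037

θ* = -0.037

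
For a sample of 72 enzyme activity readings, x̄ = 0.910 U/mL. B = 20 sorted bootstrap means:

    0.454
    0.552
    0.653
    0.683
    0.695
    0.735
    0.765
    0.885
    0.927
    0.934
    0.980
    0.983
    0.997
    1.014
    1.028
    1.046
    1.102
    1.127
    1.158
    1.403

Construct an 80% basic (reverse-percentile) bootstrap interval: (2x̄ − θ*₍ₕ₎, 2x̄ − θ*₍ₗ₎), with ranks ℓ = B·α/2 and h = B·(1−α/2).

(0.693, 1.268)

Percentile endpoints at ranks 2 and 18: θ*₍2₎ = 0.552, θ*₍18₎ = 1.127.
Basic interval reflects these around x̄:
  lower = 2 × 0.910 − 1.127 = 0.693
  upper = 2 × 0.910 − 0.552 = 1.268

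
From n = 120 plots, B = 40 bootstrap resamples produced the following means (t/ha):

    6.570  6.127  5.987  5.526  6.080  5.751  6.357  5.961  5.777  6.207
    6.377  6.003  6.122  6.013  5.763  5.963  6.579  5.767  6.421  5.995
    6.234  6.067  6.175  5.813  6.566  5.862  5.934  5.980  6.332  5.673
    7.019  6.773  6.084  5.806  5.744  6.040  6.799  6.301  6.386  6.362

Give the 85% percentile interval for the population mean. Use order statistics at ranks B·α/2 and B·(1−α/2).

(5.744, 6.579)

Sorted replicates: 5.526, 5.673, 5.744, 5.751, 5.763, 5.767, 5.777, 5.806, 5.813, 5.862, 5.934, 5.961, 5.963, 5.980, 5.987, 5.995, 6.003, 6.013, 6.040, 6.067, 6.080, 6.084, 6.122, 6.127, 6.175, 6.207, 6.234, 6.301, 6.332, 6.357, 6.362, 6.377, 6.386, 6.421, 6.566, 6.570, 6.579, 6.773, 6.799, 7.019
α = 0.15; lower rank = 40 × 0.075 = 3; upper rank = 40 × 0.925 = 37.
The 3rd smallest replicate is 5.744; the 37th is 6.579.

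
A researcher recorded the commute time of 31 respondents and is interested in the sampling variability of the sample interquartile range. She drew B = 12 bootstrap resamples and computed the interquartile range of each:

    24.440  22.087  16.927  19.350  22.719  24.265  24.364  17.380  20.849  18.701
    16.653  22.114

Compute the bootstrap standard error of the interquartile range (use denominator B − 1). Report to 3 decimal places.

SE* = 2.945

Bootstrap SE is the standard deviation of the 12 replicate interquartile ranges.
Mean of replicates: (24.440 + 22.087 + 16.927 + 19.350 + 22.719 + 24.265 + 24.364 + 17.380 + 20.849 + 18.701 + 16.653 + 22.114) / 12 = 249.8490 / 12 = 20.8208
Sum of squared deviations: (+3.6193)² + (+1.2662)² + (−3.8938)² + (−1.4707)² + (+1.8983)² + (+3.4443)² + (+3.5433)² + (−3.4408)² + (+0.0282)² + (−2.1197)² + (−4.1678)² + (+1.2933)² = 95.4231
Variance = 95.4231 / 11 = 8.6748
SE* = √8.6748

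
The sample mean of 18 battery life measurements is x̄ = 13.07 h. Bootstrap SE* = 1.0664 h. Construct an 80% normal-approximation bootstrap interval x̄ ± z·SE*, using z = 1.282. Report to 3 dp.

(11.703, 14.437)

Margin = 1.282 × 1.0664 = 1.3671
Interval: 13.07 ± 1.3671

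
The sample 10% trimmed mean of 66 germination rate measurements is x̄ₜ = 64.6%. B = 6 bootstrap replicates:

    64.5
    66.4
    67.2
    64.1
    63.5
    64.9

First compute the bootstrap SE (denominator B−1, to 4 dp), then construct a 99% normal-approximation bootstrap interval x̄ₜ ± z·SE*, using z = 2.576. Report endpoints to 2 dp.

Mean of replicates = 65.1000; sum of squared deviations = 10.0600; SE* = √(10.0600/5) = 1.4184
Margin = 2.576 × 1.4184 = 3.654
Interval: 64.6 ± 3.654

(60.95, 68.25)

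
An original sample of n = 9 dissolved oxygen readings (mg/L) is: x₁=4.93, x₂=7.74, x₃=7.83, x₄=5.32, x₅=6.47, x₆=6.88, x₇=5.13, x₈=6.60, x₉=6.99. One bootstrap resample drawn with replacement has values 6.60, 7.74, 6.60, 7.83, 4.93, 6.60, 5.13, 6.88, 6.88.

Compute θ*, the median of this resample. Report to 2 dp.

Sorted: 4.93, 5.13, 6.60, 6.60, 6.60, 6.88, 6.88, 7.74, 7.83
Median = middle value = 6.60

θ* = 6.60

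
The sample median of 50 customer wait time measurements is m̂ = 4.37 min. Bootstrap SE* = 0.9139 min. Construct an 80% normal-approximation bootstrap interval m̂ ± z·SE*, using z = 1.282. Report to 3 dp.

(3.198, 5.542)

Margin = 1.282 × 0.9139 = 1.1716
Interval: 4.37 ± 1.1716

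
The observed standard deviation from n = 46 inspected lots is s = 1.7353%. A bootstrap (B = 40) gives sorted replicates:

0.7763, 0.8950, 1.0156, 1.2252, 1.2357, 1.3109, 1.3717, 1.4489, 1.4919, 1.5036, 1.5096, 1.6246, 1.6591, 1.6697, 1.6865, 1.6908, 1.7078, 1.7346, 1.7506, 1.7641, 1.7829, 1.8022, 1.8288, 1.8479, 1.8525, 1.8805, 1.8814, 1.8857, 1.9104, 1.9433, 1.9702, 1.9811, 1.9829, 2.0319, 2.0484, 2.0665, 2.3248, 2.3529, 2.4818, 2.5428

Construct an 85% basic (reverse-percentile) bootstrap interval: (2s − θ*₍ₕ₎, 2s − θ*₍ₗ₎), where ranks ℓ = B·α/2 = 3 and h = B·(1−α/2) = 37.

(1.1458, 2.4550)

Percentile endpoints at ranks 3 and 37: θ*₍3₎ = 1.0156, θ*₍37₎ = 2.3248.
Basic interval reflects these around s:
  lower = 2 × 1.7353 − 2.3248 = 1.1458
  upper = 2 × 1.7353 − 1.0156 = 2.4550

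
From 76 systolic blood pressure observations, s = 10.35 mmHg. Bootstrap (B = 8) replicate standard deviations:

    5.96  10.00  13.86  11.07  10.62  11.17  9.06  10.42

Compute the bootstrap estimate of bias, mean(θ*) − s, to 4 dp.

bias = −0.0800

mean(θ*) = (5.96 + 10.00 + 13.86 + 11.07 + 10.62 + 11.17 + 9.06 + 10.42) / 8 = 10.27000
bias = 10.27000 − 10.35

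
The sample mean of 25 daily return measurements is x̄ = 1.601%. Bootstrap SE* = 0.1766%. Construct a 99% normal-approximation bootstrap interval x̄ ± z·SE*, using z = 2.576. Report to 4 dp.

(1.1461, 2.0559)

Margin = 2.576 × 0.1766 = 0.45492
Interval: 1.601 ± 0.45492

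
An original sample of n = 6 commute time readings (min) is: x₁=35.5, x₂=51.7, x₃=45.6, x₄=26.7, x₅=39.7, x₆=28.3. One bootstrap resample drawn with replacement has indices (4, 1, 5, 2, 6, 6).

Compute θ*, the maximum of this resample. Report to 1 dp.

θ* = 51.7

Resample values: 26.7, 35.5, 39.7, 51.7, 28.3, 28.3.
Maximum = 51.7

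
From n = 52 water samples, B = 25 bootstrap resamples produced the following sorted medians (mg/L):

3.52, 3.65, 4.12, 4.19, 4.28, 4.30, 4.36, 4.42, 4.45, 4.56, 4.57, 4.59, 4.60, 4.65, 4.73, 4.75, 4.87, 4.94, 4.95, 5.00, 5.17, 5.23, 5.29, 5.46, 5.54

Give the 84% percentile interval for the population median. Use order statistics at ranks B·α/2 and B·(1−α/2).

(3.65, 5.29)

α = 0.16; lower rank = 25 × 0.080 = 2; upper rank = 25 × 0.920 = 23.
The 2nd smallest replicate is 3.65; the 23rd is 5.29.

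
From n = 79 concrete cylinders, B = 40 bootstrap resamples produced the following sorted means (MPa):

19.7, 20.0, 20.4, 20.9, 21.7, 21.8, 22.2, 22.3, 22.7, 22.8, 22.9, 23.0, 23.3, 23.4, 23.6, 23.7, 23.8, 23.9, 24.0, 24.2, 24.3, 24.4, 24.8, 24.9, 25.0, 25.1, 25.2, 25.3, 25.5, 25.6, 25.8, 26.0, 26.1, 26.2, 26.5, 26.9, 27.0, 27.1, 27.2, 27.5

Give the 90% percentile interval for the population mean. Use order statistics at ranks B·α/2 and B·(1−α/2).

α = 0.10; lower rank = 40 × 0.050 = 2; upper rank = 40 × 0.950 = 38.
The 2nd smallest replicate is 20.0; the 38th is 27.1.

(20.0, 27.1)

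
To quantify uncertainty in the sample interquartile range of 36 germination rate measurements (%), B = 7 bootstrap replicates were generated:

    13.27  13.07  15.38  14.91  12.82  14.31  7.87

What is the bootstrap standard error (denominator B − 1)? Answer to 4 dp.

SE* = 2.4966

Bootstrap SE is the standard deviation of the 7 replicate interquartile ranges.
Mean of replicates: (13.27 + 13.07 + 15.38 + 14.91 + 12.82 + 14.31 + 7.87) / 7 = 91.63000 / 7 = 13.09000
Sum of squared deviations: (+0.18000)² + (−0.02000)² + (+2.29000)² + (+1.82000)² + (−0.27000)² + (+1.22000)² + (−5.22000)² = 37.39900
Variance = 37.39900 / 6 = 6.23317
SE* = √6.23317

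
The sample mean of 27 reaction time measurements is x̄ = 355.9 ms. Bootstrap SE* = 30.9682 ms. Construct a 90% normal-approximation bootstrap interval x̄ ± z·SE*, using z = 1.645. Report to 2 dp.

Margin = 1.645 × 30.9682 = 50.943
Interval: 355.9 ± 50.943

(304.96, 406.84)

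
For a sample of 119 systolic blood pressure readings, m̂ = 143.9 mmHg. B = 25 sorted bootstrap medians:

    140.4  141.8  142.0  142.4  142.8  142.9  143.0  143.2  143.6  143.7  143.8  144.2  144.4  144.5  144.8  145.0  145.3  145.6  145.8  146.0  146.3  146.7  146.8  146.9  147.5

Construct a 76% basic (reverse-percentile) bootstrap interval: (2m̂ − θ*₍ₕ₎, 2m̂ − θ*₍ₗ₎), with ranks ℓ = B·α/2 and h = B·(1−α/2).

(141.1, 145.8)

Percentile endpoints at ranks 3 and 22: θ*₍3₎ = 142.0, θ*₍22₎ = 146.7.
Basic interval reflects these around m̂:
  lower = 2 × 143.9 − 146.7 = 141.1
  upper = 2 × 143.9 − 142.0 = 145.8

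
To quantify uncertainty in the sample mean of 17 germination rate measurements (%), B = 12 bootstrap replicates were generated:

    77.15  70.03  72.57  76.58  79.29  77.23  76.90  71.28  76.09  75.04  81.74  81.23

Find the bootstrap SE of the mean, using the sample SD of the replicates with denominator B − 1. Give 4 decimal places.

SE* = 3.6295

Bootstrap SE is the standard deviation of the 12 replicate means.
Mean of replicates: (77.15 + 70.03 + 72.57 + 76.58 + 79.29 + 77.23 + 76.90 + 71.28 + 76.09 + 75.04 + 81.74 + 81.23) / 12 = 915.13000 / 12 = 76.26083
Sum of squared deviations: (+0.88917)² + (−6.23083)² + (−3.69083)² + (+0.31917)² + (+3.02917)² + (+0.96917)² + (+0.63917)² + (−4.98083)² + (−0.17083)² + (−1.22083)² + (+5.47917)² + (+4.96917)² = 144.90389
Variance = 144.90389 / 11 = 13.17308
SE* = √13.17308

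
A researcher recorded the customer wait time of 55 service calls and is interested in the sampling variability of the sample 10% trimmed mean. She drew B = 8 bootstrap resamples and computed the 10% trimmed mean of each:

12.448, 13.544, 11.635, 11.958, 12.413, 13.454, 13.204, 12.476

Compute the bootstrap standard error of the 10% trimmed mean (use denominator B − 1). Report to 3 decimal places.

Bootstrap SE is the standard deviation of the 8 replicate 10% trimmed means.
Mean of replicates: (12.448 + 13.544 + 11.635 + 11.958 + 12.413 + 13.454 + 13.204 + 12.476) / 8 = 101.1320 / 8 = 12.6415
Sum of squared deviations: (−0.1935)² + (+0.9025)² + (−1.0065)² + (−0.6835)² + (−0.2285)² + (+0.8125)² + (+0.5625)² + (−0.1655)² = 3.3883
Variance = 3.3883 / 7 = 0.4840
SE* = √0.4840

SE* = 0.696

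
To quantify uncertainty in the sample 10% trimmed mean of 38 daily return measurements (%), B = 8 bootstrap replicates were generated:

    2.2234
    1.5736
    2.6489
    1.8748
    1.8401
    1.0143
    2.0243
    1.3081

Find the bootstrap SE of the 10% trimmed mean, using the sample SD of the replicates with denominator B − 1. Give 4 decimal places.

Bootstrap SE is the standard deviation of the 8 replicate 10% trimmed means.
Mean of replicates: (2.2234 + 1.5736 + 2.6489 + 1.8748 + 1.8401 + 1.0143 + 2.0243 + 1.3081) / 8 = 14.50750 / 8 = 1.81344
Sum of squared deviations: (+0.40996)² + (−0.23984)² + (+0.83546)² + (+0.06136)² + (+0.02666)² + (−0.79914)² + (+0.21086)² + (−0.50534)² = 1.86651
Variance = 1.86651 / 7 = 0.26664
SE* = √0.26664

SE* = 0.5164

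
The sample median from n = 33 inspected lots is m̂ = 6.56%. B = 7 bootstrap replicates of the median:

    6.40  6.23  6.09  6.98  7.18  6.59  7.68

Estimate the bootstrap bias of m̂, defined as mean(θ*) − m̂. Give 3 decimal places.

mean(θ*) = (6.40 + 6.23 + 6.09 + 6.98 + 7.18 + 6.59 + 7.68) / 7 = 6.7357
bias = 6.7357 − 6.56

bias = +0.176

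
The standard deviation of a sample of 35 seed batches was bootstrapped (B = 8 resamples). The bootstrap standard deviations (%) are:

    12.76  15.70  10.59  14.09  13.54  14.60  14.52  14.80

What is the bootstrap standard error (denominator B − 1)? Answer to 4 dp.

Bootstrap SE is the standard deviation of the 8 replicate standard deviations.
Mean of replicates: (12.76 + 15.70 + 10.59 + 14.09 + 13.54 + 14.60 + 14.52 + 14.80) / 8 = 110.60000 / 8 = 13.82500
Sum of squared deviations: (−1.06500)² + (+1.87500)² + (−3.23500)² + (+0.26500)² + (−0.28500)² + (+0.77500)² + (+0.69500)² + (+0.97500)² = 17.30080
Variance = 17.30080 / 7 = 2.47154
SE* = √2.47154

SE* = 1.5721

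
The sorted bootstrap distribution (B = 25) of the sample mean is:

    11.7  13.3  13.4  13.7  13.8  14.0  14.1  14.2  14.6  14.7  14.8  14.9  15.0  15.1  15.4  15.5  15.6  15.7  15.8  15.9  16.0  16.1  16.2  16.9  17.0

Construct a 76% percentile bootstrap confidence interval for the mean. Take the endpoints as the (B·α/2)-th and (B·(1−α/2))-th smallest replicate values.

α = 0.24; lower rank = 25 × 0.120 = 3; upper rank = 25 × 0.880 = 22.
The 3rd smallest replicate is 13.4; the 22nd is 16.1.

(13.4, 16.1)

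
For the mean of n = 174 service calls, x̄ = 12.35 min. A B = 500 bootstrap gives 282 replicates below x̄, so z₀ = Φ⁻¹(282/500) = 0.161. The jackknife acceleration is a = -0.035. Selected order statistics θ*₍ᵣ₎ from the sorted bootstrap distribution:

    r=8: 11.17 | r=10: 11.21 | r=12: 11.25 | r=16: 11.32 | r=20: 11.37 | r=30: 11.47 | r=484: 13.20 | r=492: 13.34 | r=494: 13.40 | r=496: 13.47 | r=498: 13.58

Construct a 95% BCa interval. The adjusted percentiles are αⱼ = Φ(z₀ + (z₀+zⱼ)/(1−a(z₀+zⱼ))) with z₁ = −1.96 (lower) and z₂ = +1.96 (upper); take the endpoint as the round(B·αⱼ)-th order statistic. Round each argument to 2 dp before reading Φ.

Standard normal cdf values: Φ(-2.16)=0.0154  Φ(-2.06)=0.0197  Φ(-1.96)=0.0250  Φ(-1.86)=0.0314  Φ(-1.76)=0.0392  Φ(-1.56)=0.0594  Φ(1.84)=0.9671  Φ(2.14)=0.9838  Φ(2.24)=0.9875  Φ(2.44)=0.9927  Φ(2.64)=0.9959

(11.37, 13.34)

Lower: z₀ + z₁ = 0.161 + (-1.960) = -1.799; 1 − a(z₀+z₁) = 1 − (-0.035)(-1.799) = 0.9370; argument = 0.161 + (-1.799)/0.9370 = -1.7589 → -1.76.
α₁ = Φ(-1.76) = 0.0392; rank = round(500 × 0.0392) = 20; θ*₍20₎ = 11.37.
Upper: z₀ + z₂ = 2.121; 1 − a(z₀+z₂) = 1.0742; argument = 2.1354 → 2.14; α₂ = 0.9838; rank = 492; θ*₍492₎ = 13.34.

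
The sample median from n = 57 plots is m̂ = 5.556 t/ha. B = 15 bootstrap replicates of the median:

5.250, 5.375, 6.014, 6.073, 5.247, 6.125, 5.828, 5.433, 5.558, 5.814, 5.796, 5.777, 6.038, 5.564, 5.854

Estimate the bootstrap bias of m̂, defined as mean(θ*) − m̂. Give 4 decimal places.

bias = +0.1604

mean(θ*) = (5.250 + 5.375 + 6.014 + 6.073 + 5.247 + 6.125 + 5.828 + 5.433 + 5.558 + 5.814 + 5.796 + 5.777 + 6.038 + 5.564 + 5.854) / 15 = 5.71640
bias = 5.71640 − 5.556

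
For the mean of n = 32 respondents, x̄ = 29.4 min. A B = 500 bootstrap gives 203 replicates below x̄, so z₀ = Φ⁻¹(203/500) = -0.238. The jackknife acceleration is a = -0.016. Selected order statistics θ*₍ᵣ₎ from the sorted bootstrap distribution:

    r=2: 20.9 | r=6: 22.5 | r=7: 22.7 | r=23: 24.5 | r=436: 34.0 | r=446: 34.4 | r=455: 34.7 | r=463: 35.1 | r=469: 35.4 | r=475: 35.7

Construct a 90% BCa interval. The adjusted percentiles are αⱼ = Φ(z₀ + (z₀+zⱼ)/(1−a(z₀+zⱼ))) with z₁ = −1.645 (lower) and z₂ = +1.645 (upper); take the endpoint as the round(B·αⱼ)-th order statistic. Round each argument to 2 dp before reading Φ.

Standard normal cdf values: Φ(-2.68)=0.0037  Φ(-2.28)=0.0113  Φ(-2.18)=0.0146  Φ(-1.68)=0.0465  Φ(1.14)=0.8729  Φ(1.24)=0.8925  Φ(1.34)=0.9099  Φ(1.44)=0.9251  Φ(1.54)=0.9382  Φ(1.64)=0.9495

Lower: z₀ + z₁ = -0.238 + (-1.645) = -1.883; 1 − a(z₀+z₁) = 1 − (-0.016)(-1.883) = 0.9699; argument = -0.238 + (-1.883)/0.9699 = -2.1795 → -2.18.
α₁ = Φ(-2.18) = 0.0146; rank = round(500 × 0.0146) = 7; θ*₍7₎ = 22.7.
Upper: z₀ + z₂ = 1.407; 1 − a(z₀+z₂) = 1.0225; argument = 1.1380 → 1.14; α₂ = 0.8729; rank = 436; θ*₍436₎ = 34.0.

(22.7, 34.0)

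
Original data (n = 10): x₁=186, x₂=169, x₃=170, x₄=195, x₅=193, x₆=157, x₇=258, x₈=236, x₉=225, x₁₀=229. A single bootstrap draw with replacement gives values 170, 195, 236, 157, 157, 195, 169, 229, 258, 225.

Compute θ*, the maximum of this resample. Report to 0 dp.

Maximum = 258

θ* = 258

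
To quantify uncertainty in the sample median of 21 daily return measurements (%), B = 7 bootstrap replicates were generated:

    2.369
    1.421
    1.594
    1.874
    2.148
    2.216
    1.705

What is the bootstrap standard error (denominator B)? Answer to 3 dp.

Bootstrap SE is the standard deviation of the 7 replicate medians.
Mean of replicates: (2.369 + 1.421 + 1.594 + 1.874 + 2.148 + 2.216 + 1.705) / 7 = 13.3270 / 7 = 1.9039
Sum of squared deviations: (+0.4651)² + (−0.4829)² + (−0.3099)² + (−0.0299)² + (+0.2441)² + (+0.3121)² + (−0.1989)² = 0.7430
Variance = 0.7430 / 7 = 0.1061
SE* = √0.1061

SE* = 0.326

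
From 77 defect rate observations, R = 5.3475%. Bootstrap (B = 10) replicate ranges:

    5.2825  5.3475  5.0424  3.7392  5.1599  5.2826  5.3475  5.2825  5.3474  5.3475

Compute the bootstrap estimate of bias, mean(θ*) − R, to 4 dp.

mean(θ*) = (5.2825 + 5.3475 + 5.0424 + 3.7392 + 5.1599 + 5.2826 + 5.3475 + 5.2825 + 5.3474 + 5.3475) / 10 = 5.11790
bias = 5.11790 − 5.3475

bias = −0.2296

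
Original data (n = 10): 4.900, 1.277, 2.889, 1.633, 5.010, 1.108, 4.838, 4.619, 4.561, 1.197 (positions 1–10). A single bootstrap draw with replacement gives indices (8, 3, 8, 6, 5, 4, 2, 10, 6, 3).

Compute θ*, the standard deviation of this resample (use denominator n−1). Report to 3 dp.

θ* = 1.606

Resample values: 4.619, 2.889, 4.619, 1.108, 5.010, 1.633, 1.277, 1.197, 1.108, 2.889.
Mean = 2.6349; sum of squared deviations = 23.2216
s² = 23.2216 / 9 = 2.5802
s = √2.5802 = 1.606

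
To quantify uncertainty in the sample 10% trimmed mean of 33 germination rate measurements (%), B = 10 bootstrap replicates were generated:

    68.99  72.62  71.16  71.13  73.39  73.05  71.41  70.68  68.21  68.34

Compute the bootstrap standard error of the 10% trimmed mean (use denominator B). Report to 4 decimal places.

SE* = 1.7790

Bootstrap SE is the standard deviation of the 10 replicate 10% trimmed means.
Mean of replicates: (68.99 + 72.62 + 71.16 + 71.13 + 73.39 + 73.05 + 71.41 + 70.68 + 68.21 + 68.34) / 10 = 708.98000 / 10 = 70.89800
Sum of squared deviations: (−1.90800)² + (+1.72200)² + (+0.26200)² + (+0.23200)² + (+2.49200)² + (+2.15200)² + (+0.51200)² + (−0.21800)² + (−2.68800)² + (−2.55800)² = 31.64776
Variance = 31.64776 / 10 = 3.16478
SE* = √3.16478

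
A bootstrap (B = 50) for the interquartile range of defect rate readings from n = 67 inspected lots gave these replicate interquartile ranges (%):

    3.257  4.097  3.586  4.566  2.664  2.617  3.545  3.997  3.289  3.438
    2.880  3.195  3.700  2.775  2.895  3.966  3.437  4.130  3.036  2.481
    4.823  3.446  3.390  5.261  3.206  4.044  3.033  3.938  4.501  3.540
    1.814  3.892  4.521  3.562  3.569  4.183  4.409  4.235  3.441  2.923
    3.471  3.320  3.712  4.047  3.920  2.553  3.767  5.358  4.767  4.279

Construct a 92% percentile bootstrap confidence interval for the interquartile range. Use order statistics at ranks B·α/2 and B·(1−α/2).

(2.481, 4.823)

Sorted replicates: 1.814, 2.481, 2.553, 2.617, 2.664, 2.775, 2.880, 2.895, 2.923, 3.033, 3.036, 3.195, 3.206, 3.257, 3.289, 3.320, 3.390, 3.437, 3.438, 3.441, 3.446, 3.471, 3.540, 3.545, 3.562, 3.569, 3.586, 3.700, 3.712, 3.767, 3.892, 3.920, 3.938, 3.966, 3.997, 4.044, 4.047, 4.097, 4.130, 4.183, 4.235, 4.279, 4.409, 4.501, 4.521, 4.566, 4.767, 4.823, 5.261, 5.358
α = 0.08; lower rank = 50 × 0.040 = 2; upper rank = 50 × 0.960 = 48.
The 2nd smallest replicate is 2.481; the 48th is 4.823.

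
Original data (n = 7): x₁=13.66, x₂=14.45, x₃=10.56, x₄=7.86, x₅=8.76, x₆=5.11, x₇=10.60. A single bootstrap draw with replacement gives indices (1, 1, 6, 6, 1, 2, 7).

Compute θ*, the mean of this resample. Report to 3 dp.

Resample values: 13.66, 13.66, 5.11, 5.11, 13.66, 14.45, 10.60.
Mean = (13.66 + 13.66 + 5.11 + 5.11 + 13.66 + 14.45 + 10.60) / 7 = 76.250 / 7 = 10.893

θ* = 10.893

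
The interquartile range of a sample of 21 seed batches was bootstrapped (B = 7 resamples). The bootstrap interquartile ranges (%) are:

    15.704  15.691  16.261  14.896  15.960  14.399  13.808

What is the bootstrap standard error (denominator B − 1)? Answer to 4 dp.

SE* = 0.8996

Bootstrap SE is the standard deviation of the 7 replicate interquartile ranges.
Mean of replicates: (15.704 + 15.691 + 16.261 + 14.896 + 15.960 + 14.399 + 13.808) / 7 = 106.71900 / 7 = 15.24557
Sum of squared deviations: (+0.45843)² + (+0.44543)² + (+1.01543)² + (−0.34957)² + (+0.71443)² + (−0.84657)² + (−1.43757)² = 4.85556
Variance = 4.85556 / 6 = 0.80926
SE* = √0.80926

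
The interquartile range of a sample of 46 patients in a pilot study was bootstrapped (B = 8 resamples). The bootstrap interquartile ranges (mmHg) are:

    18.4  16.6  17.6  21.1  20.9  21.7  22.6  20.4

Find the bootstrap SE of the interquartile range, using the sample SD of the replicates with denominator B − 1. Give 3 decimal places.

Bootstrap SE is the standard deviation of the 8 replicate interquartile ranges.
Mean of replicates: (18.4 + 16.6 + 17.6 + 21.1 + 20.9 + 21.7 + 22.6 + 20.4) / 8 = 159.3000 / 8 = 19.9125
Sum of squared deviations: (−1.5125)² + (−3.3125)² + (−2.3125)² + (+1.1875)² + (+0.9875)² + (+1.7875)² + (+2.6875)² + (+0.4875)² = 31.6487
Variance = 31.6487 / 7 = 4.5212
SE* = √4.5212

SE* = 2.126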